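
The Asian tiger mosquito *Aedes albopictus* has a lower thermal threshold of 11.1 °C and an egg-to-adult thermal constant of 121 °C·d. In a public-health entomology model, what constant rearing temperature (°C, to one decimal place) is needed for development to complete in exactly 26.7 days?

Required daily accumulation = 121 / 26.7 = 4.532 DD/day.
T = T_base + 4.532 = 11.1 + 4.532 = 15.632 ≈ 15.6 °C.

15.6 °C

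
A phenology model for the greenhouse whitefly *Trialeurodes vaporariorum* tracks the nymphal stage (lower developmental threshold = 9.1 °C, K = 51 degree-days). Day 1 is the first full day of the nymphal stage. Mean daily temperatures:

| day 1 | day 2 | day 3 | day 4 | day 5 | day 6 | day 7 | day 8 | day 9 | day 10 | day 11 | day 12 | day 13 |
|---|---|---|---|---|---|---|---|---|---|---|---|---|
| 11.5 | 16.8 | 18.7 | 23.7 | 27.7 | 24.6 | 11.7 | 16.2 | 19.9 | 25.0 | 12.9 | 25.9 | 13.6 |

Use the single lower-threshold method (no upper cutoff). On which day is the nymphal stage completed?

day 5

Daily DD above 9.1 °C: 2.4, 7.7, 9.6, 14.6, 18.6, 15.5, 2.6, 7.1, 10.8, 15.9, 3.8, 16.8, 4.5.
Cumulative: 2.4, 10.1, 19.7, 34.3, 52.9, 68.4, 71.0, 78.1, 88.9, 104.8, 108.6, 125.4, 129.9.
The total first reaches 51 DD on day 5.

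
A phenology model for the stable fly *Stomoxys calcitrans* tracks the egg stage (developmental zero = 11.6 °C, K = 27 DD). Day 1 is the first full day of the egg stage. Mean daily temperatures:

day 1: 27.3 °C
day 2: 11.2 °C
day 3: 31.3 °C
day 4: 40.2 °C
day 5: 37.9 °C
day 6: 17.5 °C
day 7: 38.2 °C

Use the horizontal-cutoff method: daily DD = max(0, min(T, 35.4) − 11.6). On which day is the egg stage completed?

day 3

Daily DD above 11.6 °C (capped at 23.8): 15.7, 0.0, 19.7, 23.8, 23.8, 5.9, 23.8.
Cumulative: 15.7, 15.7, 35.4, 59.2, 83.0, 88.9, 112.7.
The total first reaches 27 DD on day 3.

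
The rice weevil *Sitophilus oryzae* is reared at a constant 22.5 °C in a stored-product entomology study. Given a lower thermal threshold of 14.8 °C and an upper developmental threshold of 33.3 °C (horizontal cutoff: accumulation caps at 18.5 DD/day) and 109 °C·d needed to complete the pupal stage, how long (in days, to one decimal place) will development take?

Daily accumulation = 22.5 − 14.8 = 7.7 DD/day.
Duration = 109 / 7.7 = 14.156 ≈ 14.2 days.

14.2 days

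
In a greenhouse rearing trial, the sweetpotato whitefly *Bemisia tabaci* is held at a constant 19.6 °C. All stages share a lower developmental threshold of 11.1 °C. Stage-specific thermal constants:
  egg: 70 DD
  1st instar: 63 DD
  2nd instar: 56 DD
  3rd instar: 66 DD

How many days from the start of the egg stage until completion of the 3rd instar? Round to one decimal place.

30.0 days

Daily accumulation at 19.6 °C = 19.6 − 11.1 = 8.5 DD/day.
Total K = 70 + 63 + 56 + 66 = 255 DD.
Total duration = 255 / 8.5 = 30.000 ≈ 30.0 days.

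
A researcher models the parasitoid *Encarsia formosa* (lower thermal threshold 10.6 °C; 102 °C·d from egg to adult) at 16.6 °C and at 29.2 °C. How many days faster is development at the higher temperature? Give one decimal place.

At 16.6 °C: 102 / (16.6 − 10.6) = 102 / 6.0 = 17.000 d.
At 29.2 °C: 102 / (29.2 − 10.6) = 102 / 18.6 = 5.484 d.
Difference = |17.000 − 5.484| = 11.516 ≈ 11.5 days.

11.5 days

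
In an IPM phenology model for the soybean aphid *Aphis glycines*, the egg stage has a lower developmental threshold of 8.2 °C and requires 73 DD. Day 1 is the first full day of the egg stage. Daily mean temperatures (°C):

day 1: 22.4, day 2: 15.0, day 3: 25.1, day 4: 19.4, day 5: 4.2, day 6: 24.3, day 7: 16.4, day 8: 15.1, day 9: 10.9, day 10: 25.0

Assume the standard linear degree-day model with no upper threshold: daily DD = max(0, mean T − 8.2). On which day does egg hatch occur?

day 7

Daily DD above 8.2 °C: 14.2, 6.8, 16.9, 11.2, 0.0, 16.1, 8.2, 6.9, 2.7, 16.8.
Cumulative: 14.2, 21.0, 37.9, 49.1, 49.1, 65.2, 73.4, 80.3, 83.0, 99.8.
The total first reaches 73 DD on day 7.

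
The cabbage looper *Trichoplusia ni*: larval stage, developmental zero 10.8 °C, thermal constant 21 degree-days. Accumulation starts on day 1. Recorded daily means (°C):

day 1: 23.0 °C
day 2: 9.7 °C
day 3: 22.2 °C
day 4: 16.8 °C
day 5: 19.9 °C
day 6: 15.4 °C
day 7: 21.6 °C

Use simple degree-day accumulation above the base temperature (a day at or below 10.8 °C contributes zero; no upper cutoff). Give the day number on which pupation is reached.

Daily DD above 10.8 °C: 12.2, 0.0, 11.4, 6.0, 9.1, 4.6, 10.8.
Cumulative: 12.2, 12.2, 23.6, 29.6, 38.7, 43.3, 54.1.
The total first reaches 21 DD on day 3.

day 3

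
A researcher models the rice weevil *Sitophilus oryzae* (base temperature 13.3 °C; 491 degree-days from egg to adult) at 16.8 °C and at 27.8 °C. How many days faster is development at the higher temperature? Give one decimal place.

106.4 days

At 16.8 °C: 491 / (16.8 − 13.3) = 491 / 3.5 = 140.286 d.
At 27.8 °C: 491 / (27.8 − 13.3) = 491 / 14.5 = 33.862 d.
Difference = |140.286 − 33.862| = 106.424 ≈ 106.4 days.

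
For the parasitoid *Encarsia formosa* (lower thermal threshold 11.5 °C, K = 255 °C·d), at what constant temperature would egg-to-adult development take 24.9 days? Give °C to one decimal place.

21.7 °C

Required daily accumulation = 255 / 24.9 = 10.241 DD/day.
T = T_base + 10.241 = 11.5 + 10.241 = 21.741 ≈ 21.7 °C.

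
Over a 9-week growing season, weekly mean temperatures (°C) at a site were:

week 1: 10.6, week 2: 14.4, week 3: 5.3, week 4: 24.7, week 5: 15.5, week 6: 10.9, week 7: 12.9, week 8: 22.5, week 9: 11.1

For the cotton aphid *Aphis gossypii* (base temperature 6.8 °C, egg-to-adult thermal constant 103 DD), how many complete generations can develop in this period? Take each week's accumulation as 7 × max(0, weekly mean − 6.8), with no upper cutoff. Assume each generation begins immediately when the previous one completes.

Weekly DD (7 × max(0, T̄ − 6.8)): 26.6, 53.2, 0.0, 125.3, 60.9, 28.7, 42.7, 109.9, 30.1.
Season total = 477.4 DD.
Complete generations = ⌊477.4 / 103⌋ = 4.

4 generations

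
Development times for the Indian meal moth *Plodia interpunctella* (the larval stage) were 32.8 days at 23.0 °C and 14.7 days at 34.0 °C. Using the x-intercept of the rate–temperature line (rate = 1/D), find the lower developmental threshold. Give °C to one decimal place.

14.1 °C

Linear rate model ⇒ the product D·(T − T_b) is constant across temperatures.
32.8·(23.0 − T_b) = 14.7·(34.0 − T_b)
T_b = (32.8·23.0 − 14.7·34.0) / (32.8 − 14.7) = 254.60 / 18.1 = 14.066 °C ≈ 14.1 °C.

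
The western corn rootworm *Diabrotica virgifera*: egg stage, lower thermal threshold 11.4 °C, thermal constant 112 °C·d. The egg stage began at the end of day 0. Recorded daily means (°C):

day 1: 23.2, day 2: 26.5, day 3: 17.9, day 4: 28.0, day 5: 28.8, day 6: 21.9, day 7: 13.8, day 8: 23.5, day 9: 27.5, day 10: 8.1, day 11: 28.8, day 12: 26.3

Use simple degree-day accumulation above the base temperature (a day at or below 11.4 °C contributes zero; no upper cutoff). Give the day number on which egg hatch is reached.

day 11

Daily DD above 11.4 °C: 11.8, 15.1, 6.5, 16.6, 17.4, 10.5, 2.4, 12.1, 16.1, 0.0, 17.4, 14.9.
Cumulative: 11.8, 26.9, 33.4, 50.0, 67.4, 77.9, 80.3, 92.4, 108.5, 108.5, 125.9, 140.8.
The total first reaches 112 DD on day 11.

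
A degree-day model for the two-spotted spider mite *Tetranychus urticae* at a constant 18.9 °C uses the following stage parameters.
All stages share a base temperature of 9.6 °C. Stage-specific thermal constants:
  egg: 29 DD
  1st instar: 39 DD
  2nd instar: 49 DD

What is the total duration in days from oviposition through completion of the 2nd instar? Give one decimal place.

12.6 days

Daily accumulation at 18.9 °C = 18.9 − 9.6 = 9.3 DD/day.
Total K = 29 + 39 + 49 = 117 DD.
Total duration = 117 / 9.3 = 12.581 ≈ 12.6 days.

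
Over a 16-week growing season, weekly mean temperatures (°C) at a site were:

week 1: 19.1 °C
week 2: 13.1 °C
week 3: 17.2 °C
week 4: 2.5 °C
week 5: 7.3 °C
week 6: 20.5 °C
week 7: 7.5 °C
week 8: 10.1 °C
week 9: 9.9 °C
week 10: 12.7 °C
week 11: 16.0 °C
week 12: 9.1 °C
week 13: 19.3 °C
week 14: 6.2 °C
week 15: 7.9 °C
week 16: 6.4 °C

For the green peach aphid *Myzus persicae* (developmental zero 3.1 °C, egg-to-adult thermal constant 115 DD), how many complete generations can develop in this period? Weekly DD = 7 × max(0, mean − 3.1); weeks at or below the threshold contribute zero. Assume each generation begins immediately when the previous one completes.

Weekly DD (7 × max(0, T̄ − 3.1)): 112.0, 70.0, 98.7, 0.0, 29.4, 121.8, 30.8, 49.0, 47.6, 67.2, 90.3, 42.0, 113.4, 21.7, 33.6, 23.1.
Season total = 950.6 DD.
Complete generations = ⌊950.6 / 115⌋ = 8.

8 generations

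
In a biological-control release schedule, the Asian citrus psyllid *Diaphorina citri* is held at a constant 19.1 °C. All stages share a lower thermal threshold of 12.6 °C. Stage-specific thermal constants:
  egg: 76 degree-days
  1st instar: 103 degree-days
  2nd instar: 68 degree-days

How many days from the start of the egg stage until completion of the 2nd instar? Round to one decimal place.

38.0 days

Daily accumulation at 19.1 °C = 19.1 − 12.6 = 6.5 DD/day.
Total K = 76 + 103 + 68 = 247 DD.
Total duration = 247 / 6.5 = 38.000 ≈ 38.0 days.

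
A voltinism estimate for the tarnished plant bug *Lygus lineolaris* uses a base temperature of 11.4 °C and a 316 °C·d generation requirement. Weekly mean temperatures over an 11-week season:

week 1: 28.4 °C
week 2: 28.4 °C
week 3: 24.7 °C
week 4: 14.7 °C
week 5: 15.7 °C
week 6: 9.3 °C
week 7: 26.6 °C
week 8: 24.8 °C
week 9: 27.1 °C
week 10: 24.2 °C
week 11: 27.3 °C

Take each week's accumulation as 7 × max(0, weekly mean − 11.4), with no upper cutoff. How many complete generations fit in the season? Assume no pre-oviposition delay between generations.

Weekly DD (7 × max(0, T̄ − 11.4)): 119.0, 119.0, 93.1, 23.1, 30.1, 0.0, 106.4, 93.8, 109.9, 89.6, 111.3.
Season total = 895.3 DD.
Complete generations = ⌊895.3 / 316⌋ = 2.

2 generations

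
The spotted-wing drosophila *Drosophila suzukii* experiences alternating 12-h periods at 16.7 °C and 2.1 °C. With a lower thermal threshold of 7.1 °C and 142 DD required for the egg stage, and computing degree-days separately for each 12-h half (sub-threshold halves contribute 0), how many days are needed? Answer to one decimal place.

Day half: max(0, 16.7 − 7.1) × 0.5 = 9.6 × 0.5 = 4.80 DD.
Night half: max(0, 2.1 − 7.1) × 0.5 = 0.0 × 0.5 = 0.00 DD.
Per 24 h: 4.80 DD/day.
Duration = 142 / 4.80 = 29.583 ≈ 29.6 days.

29.6 days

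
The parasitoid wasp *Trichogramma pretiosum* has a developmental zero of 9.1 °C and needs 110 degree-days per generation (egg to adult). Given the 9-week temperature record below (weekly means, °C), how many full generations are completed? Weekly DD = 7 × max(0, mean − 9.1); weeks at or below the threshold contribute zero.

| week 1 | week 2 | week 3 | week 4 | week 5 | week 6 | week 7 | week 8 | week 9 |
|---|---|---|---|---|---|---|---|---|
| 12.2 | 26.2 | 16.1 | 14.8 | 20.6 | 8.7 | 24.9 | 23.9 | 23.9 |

5 generations

Weekly DD (7 × max(0, T̄ − 9.1)): 21.7, 119.7, 49.0, 39.9, 80.5, 0.0, 110.6, 103.6, 103.6.
Season total = 628.6 DD.
Complete generations = ⌊628.6 / 110⌋ = 5.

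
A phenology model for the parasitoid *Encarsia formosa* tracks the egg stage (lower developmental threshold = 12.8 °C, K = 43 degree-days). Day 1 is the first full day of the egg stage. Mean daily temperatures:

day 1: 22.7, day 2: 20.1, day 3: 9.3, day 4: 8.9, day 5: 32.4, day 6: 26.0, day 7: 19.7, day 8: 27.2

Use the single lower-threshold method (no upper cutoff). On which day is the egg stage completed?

day 6

Daily DD above 12.8 °C: 9.9, 7.3, 0.0, 0.0, 19.6, 13.2, 6.9, 14.4.
Cumulative: 9.9, 17.2, 17.2, 17.2, 36.8, 50.0, 56.9, 71.3.
The total first reaches 43 DD on day 6.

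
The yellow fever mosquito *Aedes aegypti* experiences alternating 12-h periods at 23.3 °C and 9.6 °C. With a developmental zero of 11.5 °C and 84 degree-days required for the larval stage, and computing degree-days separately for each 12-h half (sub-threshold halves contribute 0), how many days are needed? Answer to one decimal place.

Day half: max(0, 23.3 − 11.5) × 0.5 = 11.8 × 0.5 = 5.90 DD.
Night half: max(0, 9.6 − 11.5) × 0.5 = 0.0 × 0.5 = 0.00 DD.
Per 24 h: 5.90 DD/day.
Duration = 84 / 5.90 = 14.237 ≈ 14.2 days.

14.2 days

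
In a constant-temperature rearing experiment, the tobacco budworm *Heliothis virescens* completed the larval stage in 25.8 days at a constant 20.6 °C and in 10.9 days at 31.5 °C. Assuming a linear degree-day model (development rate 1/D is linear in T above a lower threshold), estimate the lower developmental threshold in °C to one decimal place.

12.6 °C

Under the model K = D·(T − T_b), so D₁·(T₁ − T_b) = D₂·(T₂ − T_b).
25.8·(20.6 − T_b) = 10.9·(31.5 − T_b)
T_b = (25.8·20.6 − 10.9·31.5) / (25.8 − 10.9) = 188.13 / 14.9 = 12.626 °C ≈ 12.6 °C.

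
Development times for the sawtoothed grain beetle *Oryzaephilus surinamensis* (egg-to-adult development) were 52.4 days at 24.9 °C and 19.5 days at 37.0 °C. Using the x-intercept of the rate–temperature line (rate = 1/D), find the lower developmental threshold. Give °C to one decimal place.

17.7 °C

Equal thermal constants: D₁(T₁ − T_b) = D₂(T₂ − T_b).
52.4·(24.9 − T_b) = 19.5·(37.0 − T_b)
T_b = (52.4·24.9 − 19.5·37.0) / (52.4 − 19.5) = 583.26 / 32.9 = 17.728 °C ≈ 17.7 °C.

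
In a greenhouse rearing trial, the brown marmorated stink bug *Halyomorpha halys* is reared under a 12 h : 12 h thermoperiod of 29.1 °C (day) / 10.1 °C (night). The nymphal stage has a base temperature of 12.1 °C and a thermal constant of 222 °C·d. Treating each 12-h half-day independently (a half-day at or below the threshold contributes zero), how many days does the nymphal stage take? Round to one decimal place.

Day half: max(0, 29.1 − 12.1) × 0.5 = 17.0 × 0.5 = 8.50 DD.
Night half: max(0, 10.1 − 12.1) × 0.5 = 0.0 × 0.5 = 0.00 DD.
Per 24 h: 8.50 DD/day.
Duration = 222 / 8.50 = 26.118 ≈ 26.1 days.

26.1 days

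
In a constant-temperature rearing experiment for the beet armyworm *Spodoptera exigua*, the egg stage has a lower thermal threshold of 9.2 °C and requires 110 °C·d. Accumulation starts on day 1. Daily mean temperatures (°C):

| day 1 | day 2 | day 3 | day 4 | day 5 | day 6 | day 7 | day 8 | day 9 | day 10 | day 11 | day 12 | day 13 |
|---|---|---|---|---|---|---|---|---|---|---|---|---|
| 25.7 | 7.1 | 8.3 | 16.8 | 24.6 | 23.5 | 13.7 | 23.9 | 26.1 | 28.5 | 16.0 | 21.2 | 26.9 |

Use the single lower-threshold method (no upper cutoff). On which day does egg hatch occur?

day 11

Daily DD above 9.2 °C: 16.5, 0.0, 0.0, 7.6, 15.4, 14.3, 4.5, 14.7, 16.9, 19.3, 6.8, 12.0, 17.7.
Cumulative: 16.5, 16.5, 16.5, 24.1, 39.5, 53.8, 58.3, 73.0, 89.9, 109.2, 116.0, 128.0, 145.7.
The total first reaches 110 DD on day 11.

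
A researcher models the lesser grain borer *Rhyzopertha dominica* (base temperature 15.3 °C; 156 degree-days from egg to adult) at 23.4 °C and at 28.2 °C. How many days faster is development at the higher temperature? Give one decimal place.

7.2 days

At 23.4 °C: 156 / (23.4 − 15.3) = 156 / 8.1 = 19.259 d.
At 28.2 °C: 156 / (28.2 − 15.3) = 156 / 12.9 = 12.093 d.
Difference = |19.259 − 12.093| = 7.166 ≈ 7.2 days.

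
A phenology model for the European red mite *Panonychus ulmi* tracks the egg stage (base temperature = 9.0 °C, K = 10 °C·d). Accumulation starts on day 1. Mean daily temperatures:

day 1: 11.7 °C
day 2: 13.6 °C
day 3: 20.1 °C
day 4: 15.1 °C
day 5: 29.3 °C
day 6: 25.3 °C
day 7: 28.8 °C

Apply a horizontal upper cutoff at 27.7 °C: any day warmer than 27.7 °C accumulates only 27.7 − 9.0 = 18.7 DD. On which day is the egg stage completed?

Daily DD above 9.0 °C (capped at 18.7): 2.7, 4.6, 11.1, 6.1, 18.7, 16.3, 18.7.
Cumulative: 2.7, 7.3, 18.4, 24.5, 43.2, 59.5, 78.2.
The total first reaches 10 DD on day 3.

day 3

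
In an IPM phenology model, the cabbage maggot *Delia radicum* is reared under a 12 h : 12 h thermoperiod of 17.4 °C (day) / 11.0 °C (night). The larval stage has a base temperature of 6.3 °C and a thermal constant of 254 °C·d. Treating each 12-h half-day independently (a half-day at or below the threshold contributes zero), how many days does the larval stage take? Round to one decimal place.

32.2 days

Day half: max(0, 17.4 − 6.3) × 0.5 = 11.1 × 0.5 = 5.55 DD.
Night half: max(0, 11.0 − 6.3) × 0.5 = 4.7 × 0.5 = 2.35 DD.
Per 24 h: 7.90 DD/day.
Duration = 254 / 7.90 = 32.152 ≈ 32.2 days.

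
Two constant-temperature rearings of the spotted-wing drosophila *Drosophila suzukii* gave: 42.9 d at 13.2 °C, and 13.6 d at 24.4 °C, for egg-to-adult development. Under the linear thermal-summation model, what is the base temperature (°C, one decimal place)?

Equal thermal constants: D₁(T₁ − T_b) = D₂(T₂ − T_b).
42.9·(13.2 − T_b) = 13.6·(24.4 − T_b)
T_b = (42.9·13.2 − 13.6·24.4) / (42.9 − 13.6) = 234.44 / 29.3 = 8.001 °C ≈ 8.0 °C.

8.0 °C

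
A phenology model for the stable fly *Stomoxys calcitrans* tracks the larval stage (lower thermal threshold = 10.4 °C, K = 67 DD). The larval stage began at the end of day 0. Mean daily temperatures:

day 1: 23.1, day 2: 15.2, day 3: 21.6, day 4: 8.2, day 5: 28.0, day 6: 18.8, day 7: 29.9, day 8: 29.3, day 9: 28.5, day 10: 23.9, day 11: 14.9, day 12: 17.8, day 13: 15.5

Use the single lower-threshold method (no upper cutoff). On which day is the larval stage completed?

Daily DD above 10.4 °C: 12.7, 4.8, 11.2, 0.0, 17.6, 8.4, 19.5, 18.9, 18.1, 13.5, 4.5, 7.4, 5.1.
Cumulative: 12.7, 17.5, 28.7, 28.7, 46.3, 54.7, 74.2, 93.1, 111.2, 124.7, 129.2, 136.6, 141.7.
The total first reaches 67 DD on day 7.

day 7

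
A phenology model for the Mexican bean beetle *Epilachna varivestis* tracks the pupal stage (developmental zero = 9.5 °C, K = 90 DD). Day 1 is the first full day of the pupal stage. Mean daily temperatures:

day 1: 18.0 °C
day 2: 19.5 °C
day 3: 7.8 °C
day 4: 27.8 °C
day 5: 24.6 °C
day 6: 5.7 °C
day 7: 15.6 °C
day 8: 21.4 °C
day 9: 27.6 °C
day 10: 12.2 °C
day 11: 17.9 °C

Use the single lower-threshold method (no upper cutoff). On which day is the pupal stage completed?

Daily DD above 9.5 °C: 8.5, 10.0, 0.0, 18.3, 15.1, 0.0, 6.1, 11.9, 18.1, 2.7, 8.4.
Cumulative: 8.5, 18.5, 18.5, 36.8, 51.9, 51.9, 58.0, 69.9, 88.0, 90.7, 99.1.
The total first reaches 90 DD on day 10.

day 10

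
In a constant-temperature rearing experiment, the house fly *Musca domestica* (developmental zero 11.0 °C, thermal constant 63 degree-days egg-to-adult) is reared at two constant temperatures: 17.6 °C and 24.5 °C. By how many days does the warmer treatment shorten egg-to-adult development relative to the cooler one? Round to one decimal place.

4.9 days

At 17.6 °C: 63 / (17.6 − 11.0) = 63 / 6.6 = 9.545 d.
At 24.5 °C: 63 / (24.5 − 11.0) = 63 / 13.5 = 4.667 d.
Difference = |9.545 − 4.667| = 4.879 ≈ 4.9 days.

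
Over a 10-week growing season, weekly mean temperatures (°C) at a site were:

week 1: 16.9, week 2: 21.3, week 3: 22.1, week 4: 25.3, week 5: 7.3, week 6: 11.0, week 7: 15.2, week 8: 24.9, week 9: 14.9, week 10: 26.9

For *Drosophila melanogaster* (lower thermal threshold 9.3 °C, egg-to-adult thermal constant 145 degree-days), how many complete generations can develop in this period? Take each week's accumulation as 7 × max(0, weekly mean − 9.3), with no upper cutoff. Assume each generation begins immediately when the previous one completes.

4 generations

Weekly DD (7 × max(0, T̄ − 9.3)): 53.2, 84.0, 89.6, 112.0, 0.0, 11.9, 41.3, 109.2, 39.2, 123.2.
Season total = 663.6 DD.
Complete generations = ⌊663.6 / 145⌋ = 4.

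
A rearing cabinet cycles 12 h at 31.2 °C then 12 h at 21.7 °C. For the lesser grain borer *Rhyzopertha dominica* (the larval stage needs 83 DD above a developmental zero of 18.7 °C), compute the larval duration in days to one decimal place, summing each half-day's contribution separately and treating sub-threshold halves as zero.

Day half: max(0, 31.2 − 18.7) × 0.5 = 12.5 × 0.5 = 6.25 DD.
Night half: max(0, 21.7 − 18.7) × 0.5 = 3.0 × 0.5 = 1.50 DD.
Per 24 h: 7.75 DD/day.
Duration = 83 / 7.75 = 10.710 ≈ 10.7 days.

10.7 days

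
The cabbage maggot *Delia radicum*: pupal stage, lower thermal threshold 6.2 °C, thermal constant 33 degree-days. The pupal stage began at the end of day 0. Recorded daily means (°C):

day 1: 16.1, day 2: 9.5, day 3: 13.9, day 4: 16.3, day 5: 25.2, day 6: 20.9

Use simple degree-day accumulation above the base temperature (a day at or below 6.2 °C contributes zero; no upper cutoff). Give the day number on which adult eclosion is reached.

Daily DD above 6.2 °C: 9.9, 3.3, 7.7, 10.1, 19.0, 14.7.
Cumulative: 9.9, 13.2, 20.9, 31.0, 50.0, 64.7.
The total first reaches 33 DD on day 5.

day 5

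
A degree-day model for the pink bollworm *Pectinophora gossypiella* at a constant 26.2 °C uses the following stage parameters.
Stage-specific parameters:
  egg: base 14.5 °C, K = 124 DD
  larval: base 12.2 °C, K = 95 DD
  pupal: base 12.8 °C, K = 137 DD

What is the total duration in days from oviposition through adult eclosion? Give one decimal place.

27.6 days

egg: 124 / (26.2 − 14.5) = 124 / 11.7 = 10.598 d.
larval: 95 / (26.2 − 12.2) = 95 / 14.0 = 6.786 d.
pupal: 137 / (26.2 − 12.8) = 137 / 13.4 = 10.224 d.
Sum = 27.608 ≈ 27.6 days.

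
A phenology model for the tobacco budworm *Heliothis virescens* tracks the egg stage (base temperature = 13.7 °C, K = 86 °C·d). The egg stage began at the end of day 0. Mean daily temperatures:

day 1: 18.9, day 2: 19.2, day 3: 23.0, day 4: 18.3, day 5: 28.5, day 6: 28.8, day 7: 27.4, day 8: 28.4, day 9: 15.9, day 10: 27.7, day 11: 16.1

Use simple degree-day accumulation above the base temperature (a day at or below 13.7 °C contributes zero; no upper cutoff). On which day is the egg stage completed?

day 10

Daily DD above 13.7 °C: 5.2, 5.5, 9.3, 4.6, 14.8, 15.1, 13.7, 14.7, 2.2, 14.0, 2.4.
Cumulative: 5.2, 10.7, 20.0, 24.6, 39.4, 54.5, 68.2, 82.9, 85.1, 99.1, 101.5.
The total first reaches 86 DD on day 10.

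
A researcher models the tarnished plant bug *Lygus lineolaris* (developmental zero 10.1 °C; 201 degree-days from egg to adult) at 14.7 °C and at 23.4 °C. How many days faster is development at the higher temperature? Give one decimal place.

28.6 days

At 14.7 °C: 201 / (14.7 − 10.1) = 201 / 4.6 = 43.696 d.
At 23.4 °C: 201 / (23.4 − 10.1) = 201 / 13.3 = 15.113 d.
Difference = |43.696 − 15.113| = 28.583 ≈ 28.6 days.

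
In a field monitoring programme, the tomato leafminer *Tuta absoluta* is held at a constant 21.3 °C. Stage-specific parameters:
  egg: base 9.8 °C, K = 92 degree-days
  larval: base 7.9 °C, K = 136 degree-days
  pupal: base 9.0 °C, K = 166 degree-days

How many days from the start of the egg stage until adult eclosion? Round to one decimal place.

31.6 days

egg: 92 / (21.3 − 9.8) = 92 / 11.5 = 8.000 d.
larval: 136 / (21.3 − 7.9) = 136 / 13.4 = 10.149 d.
pupal: 166 / (21.3 − 9.0) = 166 / 12.3 = 13.496 d.
Sum = 31.645 ≈ 31.6 days.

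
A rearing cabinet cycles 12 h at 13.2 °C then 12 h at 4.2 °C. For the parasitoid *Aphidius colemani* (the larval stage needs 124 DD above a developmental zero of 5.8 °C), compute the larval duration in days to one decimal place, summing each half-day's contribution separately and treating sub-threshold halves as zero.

33.5 days

Day half: max(0, 13.2 − 5.8) × 0.5 = 7.4 × 0.5 = 3.70 DD.
Night half: max(0, 4.2 − 5.8) × 0.5 = 0.0 × 0.5 = 0.00 DD.
Per 24 h: 3.70 DD/day.
Duration = 124 / 3.70 = 33.514 ≈ 33.5 days.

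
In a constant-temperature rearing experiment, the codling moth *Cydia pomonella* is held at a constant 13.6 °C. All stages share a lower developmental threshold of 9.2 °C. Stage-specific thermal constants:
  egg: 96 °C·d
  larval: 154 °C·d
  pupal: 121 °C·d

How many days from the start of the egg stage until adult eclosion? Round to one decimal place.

Daily accumulation at 13.6 °C = 13.6 − 9.2 = 4.4 DD/day.
Total K = 96 + 154 + 121 = 371 DD.
Total duration = 371 / 4.4 = 84.318 ≈ 84.3 days.

84.3 days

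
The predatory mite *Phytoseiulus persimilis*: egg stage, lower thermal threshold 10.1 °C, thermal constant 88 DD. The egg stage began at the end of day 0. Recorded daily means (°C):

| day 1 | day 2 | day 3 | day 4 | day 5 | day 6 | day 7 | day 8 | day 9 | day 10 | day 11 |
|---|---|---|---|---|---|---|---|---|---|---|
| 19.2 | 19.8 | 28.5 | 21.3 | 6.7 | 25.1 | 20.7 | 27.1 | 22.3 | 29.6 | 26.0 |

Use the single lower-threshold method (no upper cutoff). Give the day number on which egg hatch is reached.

day 8

Daily DD above 10.1 °C: 9.1, 9.7, 18.4, 11.2, 0.0, 15.0, 10.6, 17.0, 12.2, 19.5, 15.9.
Cumulative: 9.1, 18.8, 37.2, 48.4, 48.4, 63.4, 74.0, 91.0, 103.2, 122.7, 138.6.
The total first reaches 88 DD on day 8.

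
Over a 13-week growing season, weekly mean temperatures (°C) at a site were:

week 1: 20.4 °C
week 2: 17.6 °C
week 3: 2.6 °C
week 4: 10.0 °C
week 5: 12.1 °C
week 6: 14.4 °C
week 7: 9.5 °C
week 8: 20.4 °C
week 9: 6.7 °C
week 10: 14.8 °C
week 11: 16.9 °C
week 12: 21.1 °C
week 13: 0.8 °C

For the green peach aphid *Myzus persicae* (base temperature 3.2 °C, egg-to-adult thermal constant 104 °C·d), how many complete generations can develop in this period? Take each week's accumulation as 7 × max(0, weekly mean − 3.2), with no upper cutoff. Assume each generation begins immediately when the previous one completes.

Weekly DD (7 × max(0, T̄ − 3.2)): 120.4, 100.8, 0.0, 47.6, 62.3, 78.4, 44.1, 120.4, 24.5, 81.2, 95.9, 125.3, 0.0.
Season total = 900.9 DD.
Complete generations = ⌊900.9 / 104⌋ = 8.

8 generations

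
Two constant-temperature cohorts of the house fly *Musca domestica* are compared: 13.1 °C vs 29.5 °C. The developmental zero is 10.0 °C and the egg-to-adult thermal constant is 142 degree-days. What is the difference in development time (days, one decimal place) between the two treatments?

38.5 days

At 13.1 °C: 142 / (13.1 − 10.0) = 142 / 3.1 = 45.806 d.
At 29.5 °C: 142 / (29.5 − 10.0) = 142 / 19.5 = 7.282 d.
Difference = |45.806 − 7.282| = 38.524 ≈ 38.5 days.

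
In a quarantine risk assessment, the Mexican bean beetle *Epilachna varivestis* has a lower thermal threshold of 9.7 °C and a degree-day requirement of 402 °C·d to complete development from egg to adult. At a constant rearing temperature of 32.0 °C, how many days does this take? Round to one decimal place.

18.0 days

Daily accumulation = 32.0 − 9.7 = 22.3 DD/day.
Duration = 402 / 22.3 = 18.027 ≈ 18.0 days.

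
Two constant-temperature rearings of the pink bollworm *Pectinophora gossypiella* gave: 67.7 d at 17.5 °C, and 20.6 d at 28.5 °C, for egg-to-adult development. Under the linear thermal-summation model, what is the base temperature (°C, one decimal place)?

12.7 °C

Under the model K = D·(T − T_b), so D₁·(T₁ − T_b) = D₂·(T₂ − T_b).
67.7·(17.5 − T_b) = 20.6·(28.5 − T_b)
T_b = (67.7·17.5 − 20.6·28.5) / (67.7 − 20.6) = 597.65 / 47.1 = 12.689 °C ≈ 12.7 °C.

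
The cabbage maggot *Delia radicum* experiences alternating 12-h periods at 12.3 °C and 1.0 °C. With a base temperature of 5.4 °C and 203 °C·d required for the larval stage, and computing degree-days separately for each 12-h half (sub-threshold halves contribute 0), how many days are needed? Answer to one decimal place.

58.8 days

Day half: max(0, 12.3 − 5.4) × 0.5 = 6.9 × 0.5 = 3.45 DD.
Night half: max(0, 1.0 − 5.4) × 0.5 = 0.0 × 0.5 = 0.00 DD.
Per 24 h: 3.45 DD/day.
Duration = 203 / 3.45 = 58.841 ≈ 58.8 days.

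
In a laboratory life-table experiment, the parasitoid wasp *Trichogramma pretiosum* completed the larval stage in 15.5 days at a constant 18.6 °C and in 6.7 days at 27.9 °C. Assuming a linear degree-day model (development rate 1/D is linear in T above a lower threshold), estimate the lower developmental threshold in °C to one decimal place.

Equal thermal constants: D₁(T₁ − T_b) = D₂(T₂ − T_b).
15.5·(18.6 − T_b) = 6.7·(27.9 − T_b)
T_b = (15.5·18.6 − 6.7·27.9) / (15.5 − 6.7) = 101.37 / 8.8 = 11.519 °C ≈ 11.5 °C.

11.5 °C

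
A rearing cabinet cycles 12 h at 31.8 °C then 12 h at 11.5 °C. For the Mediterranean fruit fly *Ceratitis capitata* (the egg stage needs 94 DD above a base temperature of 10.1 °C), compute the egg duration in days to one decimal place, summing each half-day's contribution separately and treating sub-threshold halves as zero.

8.1 days

Day half: max(0, 31.8 − 10.1) × 0.5 = 21.7 × 0.5 = 10.85 DD.
Night half: max(0, 11.5 − 10.1) × 0.5 = 1.4 × 0.5 = 0.70 DD.
Per 24 h: 11.55 DD/day.
Duration = 94 / 11.55 = 8.139 ≈ 8.1 days.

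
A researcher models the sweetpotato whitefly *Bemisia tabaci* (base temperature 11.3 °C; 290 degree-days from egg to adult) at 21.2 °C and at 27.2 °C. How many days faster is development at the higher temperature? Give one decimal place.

11.1 days

At 21.2 °C: 290 / (21.2 − 11.3) = 290 / 9.9 = 29.293 d.
At 27.2 °C: 290 / (27.2 − 11.3) = 290 / 15.9 = 18.239 d.
Difference = |29.293 − 18.239| = 11.054 ≈ 11.1 days.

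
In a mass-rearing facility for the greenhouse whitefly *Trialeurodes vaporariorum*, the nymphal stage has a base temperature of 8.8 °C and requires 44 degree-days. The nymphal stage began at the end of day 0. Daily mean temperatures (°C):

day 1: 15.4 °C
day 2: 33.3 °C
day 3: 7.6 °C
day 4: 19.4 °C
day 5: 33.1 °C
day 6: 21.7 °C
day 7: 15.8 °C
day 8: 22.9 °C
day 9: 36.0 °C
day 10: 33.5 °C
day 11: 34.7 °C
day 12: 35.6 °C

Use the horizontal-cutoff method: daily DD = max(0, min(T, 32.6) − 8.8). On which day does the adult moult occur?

Daily DD above 8.8 °C (capped at 23.8): 6.6, 23.8, 0.0, 10.6, 23.8, 12.9, 7.0, 14.1, 23.8, 23.8, 23.8, 23.8.
Cumulative: 6.6, 30.4, 30.4, 41.0, 64.8, 77.7, 84.7, 98.8, 122.6, 146.4, 170.2, 194.0.
The total first reaches 44 DD on day 5.

day 5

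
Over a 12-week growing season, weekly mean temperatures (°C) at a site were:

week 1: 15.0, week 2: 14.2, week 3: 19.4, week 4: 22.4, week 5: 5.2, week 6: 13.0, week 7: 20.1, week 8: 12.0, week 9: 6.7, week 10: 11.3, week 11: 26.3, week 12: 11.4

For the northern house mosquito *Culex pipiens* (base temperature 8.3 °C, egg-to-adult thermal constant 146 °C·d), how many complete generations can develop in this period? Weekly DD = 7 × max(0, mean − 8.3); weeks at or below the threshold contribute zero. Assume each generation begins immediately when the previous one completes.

3 generations

Weekly DD (7 × max(0, T̄ − 8.3)): 46.9, 41.3, 77.7, 98.7, 0.0, 32.9, 82.6, 25.9, 0.0, 21.0, 126.0, 21.7.
Season total = 574.7 DD.
Complete generations = ⌊574.7 / 146⌋ = 3.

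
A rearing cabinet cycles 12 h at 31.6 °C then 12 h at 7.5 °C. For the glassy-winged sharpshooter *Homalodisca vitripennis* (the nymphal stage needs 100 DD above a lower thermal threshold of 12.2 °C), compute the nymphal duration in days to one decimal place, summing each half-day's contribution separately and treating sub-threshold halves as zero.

Day half: max(0, 31.6 − 12.2) × 0.5 = 19.4 × 0.5 = 9.70 DD.
Night half: max(0, 7.5 − 12.2) × 0.5 = 0.0 × 0.5 = 0.00 DD.
Per 24 h: 9.70 DD/day.
Duration = 100 / 9.70 = 10.309 ≈ 10.3 days.

10.3 days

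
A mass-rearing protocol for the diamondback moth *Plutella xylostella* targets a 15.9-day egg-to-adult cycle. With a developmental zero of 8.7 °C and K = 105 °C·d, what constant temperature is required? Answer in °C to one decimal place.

15.3 °C

Required daily accumulation = 105 / 15.9 = 6.604 DD/day.
T = T_base + 6.604 = 8.7 + 6.604 = 15.304 ≈ 15.3 °C.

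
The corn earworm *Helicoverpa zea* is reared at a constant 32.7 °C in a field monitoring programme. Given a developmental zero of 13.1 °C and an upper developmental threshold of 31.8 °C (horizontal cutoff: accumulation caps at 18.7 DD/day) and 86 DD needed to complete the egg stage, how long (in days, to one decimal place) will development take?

4.6 days

Temperature 32.7 °C exceeds the upper threshold, so daily accumulation caps at 31.8 − 13.1 = 18.7 DD/day.
Duration = 86 / 18.7 = 4.599 ≈ 4.6 days.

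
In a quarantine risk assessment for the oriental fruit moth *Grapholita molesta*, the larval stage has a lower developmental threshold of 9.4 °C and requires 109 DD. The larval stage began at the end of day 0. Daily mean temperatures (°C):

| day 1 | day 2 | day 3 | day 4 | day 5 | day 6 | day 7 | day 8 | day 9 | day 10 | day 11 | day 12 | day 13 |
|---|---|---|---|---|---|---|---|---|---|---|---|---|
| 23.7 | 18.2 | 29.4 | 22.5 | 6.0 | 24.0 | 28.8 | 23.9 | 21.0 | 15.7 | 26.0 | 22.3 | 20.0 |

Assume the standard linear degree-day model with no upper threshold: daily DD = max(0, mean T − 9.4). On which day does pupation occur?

Daily DD above 9.4 °C: 14.3, 8.8, 20.0, 13.1, 0.0, 14.6, 19.4, 14.5, 11.6, 6.3, 16.6, 12.9, 10.6.
Cumulative: 14.3, 23.1, 43.1, 56.2, 56.2, 70.8, 90.2, 104.7, 116.3, 122.6, 139.2, 152.1, 162.7.
The total first reaches 109 DD on day 9.

day 9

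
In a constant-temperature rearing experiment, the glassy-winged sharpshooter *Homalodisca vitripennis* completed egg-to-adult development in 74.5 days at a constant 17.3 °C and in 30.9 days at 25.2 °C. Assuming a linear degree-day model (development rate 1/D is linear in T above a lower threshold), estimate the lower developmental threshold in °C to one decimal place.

11.7 °C

Linear rate model ⇒ the product D·(T − T_b) is constant across temperatures.
74.5·(17.3 − T_b) = 30.9·(25.2 − T_b)
T_b = (74.5·17.3 − 30.9·25.2) / (74.5 − 30.9) = 510.17 / 43.6 = 11.701 °C ≈ 11.7 °C.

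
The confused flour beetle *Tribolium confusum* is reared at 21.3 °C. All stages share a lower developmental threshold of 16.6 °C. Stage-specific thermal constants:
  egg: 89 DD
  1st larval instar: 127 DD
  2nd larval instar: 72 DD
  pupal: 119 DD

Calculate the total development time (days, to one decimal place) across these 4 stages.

Daily accumulation at 21.3 °C = 21.3 − 16.6 = 4.7 DD/day.
Total K = 89 + 127 + 72 + 119 = 407 DD.
Total duration = 407 / 4.7 = 86.596 ≈ 86.6 days.

86.6 days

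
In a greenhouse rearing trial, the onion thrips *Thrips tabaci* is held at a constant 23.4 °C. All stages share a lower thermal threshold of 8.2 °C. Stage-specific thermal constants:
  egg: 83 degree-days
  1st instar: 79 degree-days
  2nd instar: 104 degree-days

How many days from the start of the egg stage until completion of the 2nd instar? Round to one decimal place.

Daily accumulation at 23.4 °C = 23.4 − 8.2 = 15.2 DD/day.
Total K = 83 + 79 + 104 = 266 DD.
Total duration = 266 / 15.2 = 17.500 ≈ 17.5 days.

17.5 days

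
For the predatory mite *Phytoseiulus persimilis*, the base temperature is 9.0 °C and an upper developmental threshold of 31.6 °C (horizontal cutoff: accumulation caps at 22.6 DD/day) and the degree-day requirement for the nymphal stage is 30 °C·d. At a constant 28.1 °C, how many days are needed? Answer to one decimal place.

1.6 days

Daily accumulation = 28.1 − 9.0 = 19.1 DD/day.
Duration = 30 / 19.1 = 1.571 ≈ 1.6 days.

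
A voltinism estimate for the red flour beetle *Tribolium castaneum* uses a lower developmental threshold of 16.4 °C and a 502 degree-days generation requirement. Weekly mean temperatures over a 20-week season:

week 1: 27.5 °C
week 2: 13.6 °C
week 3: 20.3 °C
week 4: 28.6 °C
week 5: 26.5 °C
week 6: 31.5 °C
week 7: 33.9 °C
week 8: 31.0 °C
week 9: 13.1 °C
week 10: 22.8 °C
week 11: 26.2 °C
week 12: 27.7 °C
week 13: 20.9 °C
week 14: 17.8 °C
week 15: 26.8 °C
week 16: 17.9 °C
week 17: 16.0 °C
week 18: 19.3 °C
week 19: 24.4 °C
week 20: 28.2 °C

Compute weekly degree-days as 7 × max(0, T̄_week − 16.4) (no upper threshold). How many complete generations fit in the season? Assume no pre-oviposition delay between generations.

2 generations

Weekly DD (7 × max(0, T̄ − 16.4)): 77.7, 0.0, 27.3, 85.4, 70.7, 105.7, 122.5, 102.2, 0.0, 44.8, 68.6, 79.1, 31.5, 9.8, 72.8, 10.5, 0.0, 20.3, 56.0, 82.6.
Season total = 1067.5 DD.
Complete generations = ⌊1067.5 / 502⌋ = 2.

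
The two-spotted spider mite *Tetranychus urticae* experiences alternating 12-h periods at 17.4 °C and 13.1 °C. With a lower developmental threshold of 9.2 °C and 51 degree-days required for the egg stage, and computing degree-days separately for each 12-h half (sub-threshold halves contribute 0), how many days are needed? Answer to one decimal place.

8.4 days

Day half: max(0, 17.4 − 9.2) × 0.5 = 8.2 × 0.5 = 4.10 DD.
Night half: max(0, 13.1 − 9.2) × 0.5 = 3.9 × 0.5 = 1.95 DD.
Per 24 h: 6.05 DD/day.
Duration = 51 / 6.05 = 8.430 ≈ 8.4 days.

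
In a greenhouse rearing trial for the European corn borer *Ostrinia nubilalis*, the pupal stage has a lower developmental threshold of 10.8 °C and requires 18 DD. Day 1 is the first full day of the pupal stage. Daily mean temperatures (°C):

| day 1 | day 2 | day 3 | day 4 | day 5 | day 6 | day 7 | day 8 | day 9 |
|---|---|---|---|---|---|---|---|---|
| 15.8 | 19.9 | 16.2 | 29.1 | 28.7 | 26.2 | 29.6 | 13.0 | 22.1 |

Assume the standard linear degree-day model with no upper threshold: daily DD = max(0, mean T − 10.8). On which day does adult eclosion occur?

Daily DD above 10.8 °C: 5.0, 9.1, 5.4, 18.3, 17.9, 15.4, 18.8, 2.2, 11.3.
Cumulative: 5.0, 14.1, 19.5, 37.8, 55.7, 71.1, 89.9, 92.1, 103.4.
The total first reaches 18 DD on day 3.

day 3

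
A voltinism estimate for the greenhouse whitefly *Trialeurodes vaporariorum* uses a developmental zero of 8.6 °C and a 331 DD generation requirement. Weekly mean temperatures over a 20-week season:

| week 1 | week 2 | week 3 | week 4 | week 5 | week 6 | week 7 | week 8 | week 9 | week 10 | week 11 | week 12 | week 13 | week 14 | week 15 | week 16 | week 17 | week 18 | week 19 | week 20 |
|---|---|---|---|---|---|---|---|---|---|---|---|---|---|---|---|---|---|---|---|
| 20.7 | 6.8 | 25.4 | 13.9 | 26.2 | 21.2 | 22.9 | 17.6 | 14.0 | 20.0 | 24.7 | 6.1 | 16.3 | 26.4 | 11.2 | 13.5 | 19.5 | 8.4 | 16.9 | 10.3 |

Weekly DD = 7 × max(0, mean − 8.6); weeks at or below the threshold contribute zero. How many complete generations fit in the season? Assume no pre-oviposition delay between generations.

3 generations

Weekly DD (7 × max(0, T̄ − 8.6)): 84.7, 0.0, 117.6, 37.1, 123.2, 88.2, 100.1, 63.0, 37.8, 79.8, 112.7, 0.0, 53.9, 124.6, 18.2, 34.3, 76.3, 0.0, 58.1, 11.9.
Season total = 1221.5 DD.
Complete generations = ⌊1221.5 / 331⌋ = 3.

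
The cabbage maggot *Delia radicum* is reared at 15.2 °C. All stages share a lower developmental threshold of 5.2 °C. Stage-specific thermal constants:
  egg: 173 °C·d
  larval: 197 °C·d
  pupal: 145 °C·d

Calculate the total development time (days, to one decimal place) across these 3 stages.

Daily accumulation at 15.2 °C = 15.2 − 5.2 = 10.0 DD/day.
Total K = 173 + 197 + 145 = 515 DD.
Total duration = 515 / 10.0 = 51.500 ≈ 51.5 days.

51.5 days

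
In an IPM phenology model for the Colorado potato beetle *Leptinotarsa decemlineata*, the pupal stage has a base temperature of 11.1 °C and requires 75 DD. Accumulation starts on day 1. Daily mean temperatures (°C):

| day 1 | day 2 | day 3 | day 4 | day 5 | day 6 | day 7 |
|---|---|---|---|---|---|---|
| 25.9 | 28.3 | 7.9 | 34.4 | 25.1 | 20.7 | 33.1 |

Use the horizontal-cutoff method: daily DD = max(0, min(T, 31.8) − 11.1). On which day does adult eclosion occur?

day 6

Daily DD above 11.1 °C (capped at 20.7): 14.8, 17.2, 0.0, 20.7, 14.0, 9.6, 20.7.
Cumulative: 14.8, 32.0, 32.0, 52.7, 66.7, 76.3, 97.0.
The total first reaches 75 DD on day 6.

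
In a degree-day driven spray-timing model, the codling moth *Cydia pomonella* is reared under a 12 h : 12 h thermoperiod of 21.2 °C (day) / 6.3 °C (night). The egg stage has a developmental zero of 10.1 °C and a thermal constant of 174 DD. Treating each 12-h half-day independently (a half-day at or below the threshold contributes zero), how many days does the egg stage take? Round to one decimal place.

31.4 days

Day half: max(0, 21.2 − 10.1) × 0.5 = 11.1 × 0.5 = 5.55 DD.
Night half: max(0, 6.3 − 10.1) × 0.5 = 0.0 × 0.5 = 0.00 DD.
Per 24 h: 5.55 DD/day.
Duration = 174 / 5.55 = 31.351 ≈ 31.4 days.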